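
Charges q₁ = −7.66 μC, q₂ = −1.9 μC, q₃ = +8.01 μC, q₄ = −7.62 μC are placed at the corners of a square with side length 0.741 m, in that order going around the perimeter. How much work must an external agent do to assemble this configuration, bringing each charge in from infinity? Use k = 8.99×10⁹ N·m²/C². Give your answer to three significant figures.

-0.443 J

The work to assemble the configuration equals its total potential energy, U = Σ kqᵢqⱼ/rᵢⱼ over all pairs.
The four side pairs have separation 0.741 m and the two diagonal pairs 1.05 m.
Summing all 6 pair terms gives U = -0.443 J.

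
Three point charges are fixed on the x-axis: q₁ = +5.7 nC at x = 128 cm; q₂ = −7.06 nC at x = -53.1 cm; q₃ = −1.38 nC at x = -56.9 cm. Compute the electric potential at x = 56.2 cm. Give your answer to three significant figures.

The total potential is the scalar sum of each charge's contribution, V = Σ kqᵢ/rᵢ.
Distances from the field point to each charge: r₁ = 0.718 m, r₂ = 1.09 m, r₃ = 1.13 m.
V = k[(5.70×10⁻⁹)/(0.718) + (-7.06×10⁻⁹)/(1.09) + (-1.38×10⁻⁹)/(1.13)] = 2.33 V.

2.33 V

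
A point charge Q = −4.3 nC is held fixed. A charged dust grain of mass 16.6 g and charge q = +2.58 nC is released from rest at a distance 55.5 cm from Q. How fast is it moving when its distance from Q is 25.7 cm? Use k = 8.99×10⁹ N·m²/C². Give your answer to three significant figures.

5.01×10⁻³ m/s

Only the electrostatic force acts, so mechanical energy is conserved: ½mv² = U₁ − U₂ = kQq(1/r₁ − 1/r₂).
U₁ − U₂ = (8.99×10⁹ N·m²/C²)(-4.30×10⁻⁹ C)(2.58×10⁻⁹ C)(1/0.555 − 1/0.257) = 2.08×10⁻⁷ J.
v = √(2·2.08×10⁻⁷/0.0166) = 5.01×10⁻³ m/s.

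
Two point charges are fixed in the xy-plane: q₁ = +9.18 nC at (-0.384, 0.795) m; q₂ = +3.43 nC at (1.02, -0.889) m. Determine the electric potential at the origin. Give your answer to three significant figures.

116 V

The total potential is the scalar sum of each charge's contribution, V = Σ kqᵢ/rᵢ.
Distances from the field point to each charge: r₁ = 0.883 m, r₂ = 1.35 m.
V = k[(9.18×10⁻⁹)/(0.883) + (3.43×10⁻⁹)/(1.35)] = 116 V.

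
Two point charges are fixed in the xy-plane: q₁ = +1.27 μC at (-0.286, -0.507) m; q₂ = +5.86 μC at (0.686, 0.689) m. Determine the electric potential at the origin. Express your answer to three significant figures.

Electric potential is a scalar, so the contributions from each charge add algebraically: V = Σ kqᵢ/rᵢ.
Distances from the field point to each charge: r₁ = 0.582 m, r₂ = 0.972 m.
V = k[(1.27×10⁻⁶)/(0.582) + (5.86×10⁻⁶)/(0.972)] = 7.38×10⁴ V.

7.38×10⁴ V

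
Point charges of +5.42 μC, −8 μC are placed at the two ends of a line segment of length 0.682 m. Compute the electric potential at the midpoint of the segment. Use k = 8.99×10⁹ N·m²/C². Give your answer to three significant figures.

-6.80×10⁴ V

The total potential is the scalar sum of each charge's contribution, V = Σ kqᵢ/rᵢ.
Each charge is 0.341 m from the midpoint.
V = k[(5.42×10⁻⁶)/(0.341) + (-8.00×10⁻⁶)/(0.341)] = -6.80×10⁴ V.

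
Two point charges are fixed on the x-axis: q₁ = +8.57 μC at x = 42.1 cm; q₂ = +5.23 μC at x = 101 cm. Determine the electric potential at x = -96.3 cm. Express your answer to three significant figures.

The total potential is the scalar sum of each charge's contribution, V = Σ kqᵢ/rᵢ.
Distances from the field point to each charge: r₁ = 1.38 m, r₂ = 1.97 m.
V = k[(8.57×10⁻⁶)/(1.38) + (5.23×10⁻⁶)/(1.97)] = 7.95×10⁴ V.

7.95×10⁴ V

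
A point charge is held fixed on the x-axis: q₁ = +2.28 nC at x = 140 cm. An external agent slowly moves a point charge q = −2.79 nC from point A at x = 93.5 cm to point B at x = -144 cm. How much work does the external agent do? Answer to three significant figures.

For quasistatic motion the external work equals the change in potential energy: W_ext = qΔV = q(V_B − V_A).
At A: distance to the source charge is 0.465 m; V_A = kq₁/r = 44.1 V.
At B: distance to the source charge is 2.84 m; V_B = kq₁/r = 7.22 V.
ΔV = V_B − V_A = -36.9 V.
W_ext = qΔV = (-2.79×10⁻⁹ C)(-36.9 V) = 1.03×10⁻⁷ J.

1.03×10⁻⁷ J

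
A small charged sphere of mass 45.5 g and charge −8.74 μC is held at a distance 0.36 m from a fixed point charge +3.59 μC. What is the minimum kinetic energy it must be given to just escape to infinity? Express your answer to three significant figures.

To just escape, total mechanical energy must reach zero at infinity: ½mv²_min + U = 0, so ½mv²_min = −U = |kQq|/r.
|U| = |kQq|/r = (8.99×10⁹ N·m²/C²)(3.59×10⁻⁶)(8.74×10⁻⁶)/(0.360) = 0.784 J.

0.784 J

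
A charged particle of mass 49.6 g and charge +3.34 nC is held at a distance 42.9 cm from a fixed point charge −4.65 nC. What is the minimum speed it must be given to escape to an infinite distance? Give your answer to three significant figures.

3.62×10⁻³ m/s

To just escape, total mechanical energy must reach zero at infinity: ½mv²_min + U = 0, so ½mv²_min = −U = |kQq|/r.
|U| = |kQq|/r = (8.99×10⁹ N·m²/C²)(4.65×10⁻⁹)(3.34×10⁻⁹)/(0.429) = 3.25×10⁻⁷ J.
v_min = √(2|U|/m) = √(2·3.25×10⁻⁷/0.0496) = 3.62×10⁻³ m/s.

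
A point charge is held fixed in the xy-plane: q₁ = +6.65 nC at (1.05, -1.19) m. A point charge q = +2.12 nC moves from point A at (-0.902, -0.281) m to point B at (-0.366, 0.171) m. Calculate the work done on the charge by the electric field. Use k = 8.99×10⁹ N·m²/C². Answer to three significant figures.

The work done by the electric force is W_field = −ΔU = −q(V_B − V_A) = q(V_A − V_B).
At A: distance to the source charge is 2.15 m; V_A = kq₁/r = 27.8 V.
At B: distance to the source charge is 1.96 m; V_B = kq₁/r = 30.4 V.
ΔV = V_B − V_A = 2.68 V.
W_field = −qΔV = −(2.12×10⁻⁹ C)(2.68 V) = -5.67×10⁻⁹ J.

-5.67×10⁻⁹ J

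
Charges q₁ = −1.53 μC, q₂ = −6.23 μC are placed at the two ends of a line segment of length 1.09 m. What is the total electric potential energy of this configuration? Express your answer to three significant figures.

The work to assemble the configuration equals its total potential energy, U = Σ kqᵢqⱼ/rᵢⱼ over all pairs.
The separation is r = 1.09 m.
U = (0.0786) = 0.0786 J.

0.0786 J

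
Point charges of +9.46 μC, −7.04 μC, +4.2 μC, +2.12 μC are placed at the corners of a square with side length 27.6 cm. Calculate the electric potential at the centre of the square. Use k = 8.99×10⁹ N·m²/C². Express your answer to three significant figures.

Electric potential is a scalar, so the contributions from each charge add algebraically: V = Σ kqᵢ/rᵢ.
The distance from each corner to the centre is a√2/2 = 0.195 m.
V = k[(9.46×10⁻⁶)/(0.195) + (-7.04×10⁻⁶)/(0.195) + (4.20×10⁻⁶)/(0.195) + (2.12×10⁻⁶)/(0.195)] = 4.03×10⁵ V.

4.03×10⁵ V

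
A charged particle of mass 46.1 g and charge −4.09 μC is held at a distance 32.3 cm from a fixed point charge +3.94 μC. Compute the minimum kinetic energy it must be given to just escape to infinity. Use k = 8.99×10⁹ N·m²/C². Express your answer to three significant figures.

0.449 J

To just escape, total mechanical energy must reach zero at infinity: ½mv²_min + U = 0, so ½mv²_min = −U = |kQq|/r.
|U| = |kQq|/r = (8.99×10⁹ N·m²/C²)(3.94×10⁻⁶)(4.09×10⁻⁶)/(0.323) = 0.449 J.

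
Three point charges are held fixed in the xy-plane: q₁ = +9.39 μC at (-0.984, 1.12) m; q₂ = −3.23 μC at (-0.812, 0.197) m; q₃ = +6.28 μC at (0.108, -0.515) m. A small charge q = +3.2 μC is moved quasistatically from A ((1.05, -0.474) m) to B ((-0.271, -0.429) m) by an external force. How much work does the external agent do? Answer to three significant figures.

For quasistatic motion the external work equals the change in potential energy: W_ext = qΔV = q(V_B − V_A).
At A: distances to the source charges are 2.58 m, 1.98 m, 0.943 m; V_A = Σ kqᵢ/rᵢ = 7.79×10⁴ V.
At B: distances to the source charges are 1.71 m, 0.827 m, 0.389 m; V_B = Σ kqᵢ/rᵢ = 1.60×10⁵ V.
ΔV = V_B − V_A = 8.18×10⁴ V.
W_ext = qΔV = (3.20×10⁻⁶ C)(8.18×10⁴ V) = 0.262 J.

0.262 J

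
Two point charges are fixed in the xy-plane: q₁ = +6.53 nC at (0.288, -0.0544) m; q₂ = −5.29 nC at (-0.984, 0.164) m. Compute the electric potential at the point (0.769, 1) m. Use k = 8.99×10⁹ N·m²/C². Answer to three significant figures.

26.2 V

Electric potential is a scalar, so the contributions from each charge add algebraically: V = Σ kqᵢ/rᵢ.
Distances from the field point to each charge: r₁ = 1.16 m, r₂ = 1.94 m.
V = k[(6.53×10⁻⁹)/(1.16) + (-5.29×10⁻⁹)/(1.94)] = 26.2 V.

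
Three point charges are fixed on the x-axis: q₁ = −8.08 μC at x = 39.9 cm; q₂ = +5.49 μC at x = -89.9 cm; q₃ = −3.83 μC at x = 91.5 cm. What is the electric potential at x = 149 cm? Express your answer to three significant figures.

-1.06×10⁵ V

Electric potential is a scalar, so the contributions from each charge add algebraically: V = Σ kqᵢ/rᵢ.
Distances from the field point to each charge: r₁ = 1.09 m, r₂ = 2.39 m, r₃ = 0.575 m.
V = k[(-8.08×10⁻⁶)/(1.09) + (5.49×10⁻⁶)/(2.39) + (-3.83×10⁻⁶)/(0.575)] = -1.06×10⁵ V.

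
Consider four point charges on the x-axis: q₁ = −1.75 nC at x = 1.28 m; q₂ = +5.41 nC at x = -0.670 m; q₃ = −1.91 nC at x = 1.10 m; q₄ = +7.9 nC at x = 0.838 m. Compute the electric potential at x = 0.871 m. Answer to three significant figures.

Electric potential is a scalar, so the contributions from each charge add algebraically: V = Σ kqᵢ/rᵢ.
Distances from the field point to each charge: r₁ = 0.409 m, r₂ = 1.54 m, r₃ = 0.229 m, r₄ = 0.0330 m.
V = k[(-1.75×10⁻⁹)/(0.409) + (5.41×10⁻⁹)/(1.54) + (-1.91×10⁻⁹)/(0.229) + (7.90×10⁻⁹)/(0.0330)] = 2070 V.

2070 V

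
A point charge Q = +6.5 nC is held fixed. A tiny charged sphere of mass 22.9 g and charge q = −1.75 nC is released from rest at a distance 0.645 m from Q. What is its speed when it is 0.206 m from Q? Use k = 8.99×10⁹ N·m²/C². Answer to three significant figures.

Only the electrostatic force acts, so mechanical energy is conserved: ½mv² = U₁ − U₂ = kQq(1/r₁ − 1/r₂).
U₁ − U₂ = (8.99×10⁹ N·m²/C²)(6.50×10⁻⁹ C)(-1.75×10⁻⁹ C)(1/0.645 − 1/0.206) = 3.38×10⁻⁷ J.
v = √(2·3.38×10⁻⁷/0.0229) = 5.43×10⁻³ m/s.

5.43×10⁻³ m/s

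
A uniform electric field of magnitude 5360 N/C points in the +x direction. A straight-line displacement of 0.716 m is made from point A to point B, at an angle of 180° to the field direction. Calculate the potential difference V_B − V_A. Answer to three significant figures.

3840 V

Only the component of displacement along E changes the potential: ΔV = −E·d·cosθ.
ΔV = −(5360 V/m)(0.716 m)cos180° = 3840 V.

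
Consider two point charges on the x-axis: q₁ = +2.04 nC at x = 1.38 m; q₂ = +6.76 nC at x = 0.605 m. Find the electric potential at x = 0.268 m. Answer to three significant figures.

197 V

Electric potential is a scalar, so the contributions from each charge add algebraically: V = Σ kqᵢ/rᵢ.
Distances from the field point to each charge: r₁ = 1.11 m, r₂ = 0.337 m.
V = k[(2.04×10⁻⁹)/(1.11) + (6.76×10⁻⁹)/(0.337)] = 197 V.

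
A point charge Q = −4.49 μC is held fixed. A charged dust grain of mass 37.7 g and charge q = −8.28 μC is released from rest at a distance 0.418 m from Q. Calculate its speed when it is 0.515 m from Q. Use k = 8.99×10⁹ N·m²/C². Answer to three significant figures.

2.83 m/s

Only the electrostatic force acts, so mechanical energy is conserved: ½mv² = U₁ − U₂ = kQq(1/r₁ − 1/r₂).
U₁ − U₂ = (8.99×10⁹ N·m²/C²)(-4.49×10⁻⁶ C)(-8.28×10⁻⁶ C)(1/0.418 − 1/0.515) = 0.151 J.
v = √(2·0.151/0.0377) = 2.83 m/s.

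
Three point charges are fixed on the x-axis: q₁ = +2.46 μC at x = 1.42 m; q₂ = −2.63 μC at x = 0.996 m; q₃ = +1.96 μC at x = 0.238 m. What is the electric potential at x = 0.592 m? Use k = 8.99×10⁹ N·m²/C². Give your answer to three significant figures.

The total potential is the scalar sum of each charge's contribution, V = Σ kqᵢ/rᵢ.
Distances from the field point to each charge: r₁ = 0.828 m, r₂ = 0.404 m, r₃ = 0.354 m.
V = k[(2.46×10⁻⁶)/(0.828) + (-2.63×10⁻⁶)/(0.404) + (1.96×10⁻⁶)/(0.354)] = 1.80×10⁴ V.

1.80×10⁴ V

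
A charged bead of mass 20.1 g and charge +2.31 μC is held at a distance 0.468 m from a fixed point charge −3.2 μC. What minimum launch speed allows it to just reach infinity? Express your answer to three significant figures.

3.76 m/s

To just escape, total mechanical energy must reach zero at infinity: ½mv²_min + U = 0, so ½mv²_min = −U = |kQq|/r.
|U| = |kQq|/r = (8.99×10⁹ N·m²/C²)(3.20×10⁻⁶)(2.31×10⁻⁶)/(0.468) = 0.142 J.
v_min = √(2|U|/m) = √(2·0.142/0.0201) = 3.76 m/s.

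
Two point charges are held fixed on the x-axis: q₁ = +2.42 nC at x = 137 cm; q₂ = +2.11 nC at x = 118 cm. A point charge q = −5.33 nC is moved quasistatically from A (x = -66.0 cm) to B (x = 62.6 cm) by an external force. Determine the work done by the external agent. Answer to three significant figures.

-2.26×10⁻⁷ J

For quasistatic motion the external work equals the change in potential energy: W_ext = qΔV = q(V_B − V_A).
At A: distances to the source charges are 2.03 m, 1.84 m; V_A = Σ kqᵢ/rᵢ = 21.0 V.
At B: distances to the source charges are 0.744 m, 0.554 m; V_B = Σ kqᵢ/rᵢ = 63.5 V.
ΔV = V_B − V_A = 42.5 V.
W_ext = qΔV = (-5.33×10⁻⁹ C)(42.5 V) = -2.26×10⁻⁷ J.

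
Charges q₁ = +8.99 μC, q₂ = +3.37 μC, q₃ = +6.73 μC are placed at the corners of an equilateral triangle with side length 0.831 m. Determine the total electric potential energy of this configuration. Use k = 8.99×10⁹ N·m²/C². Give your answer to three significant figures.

The work to assemble the configuration equals its total potential energy, U = Σ kqᵢqⱼ/rᵢⱼ over all pairs.
All three pair separations equal the side length, 0.831 m.
U = (0.328) + (0.655) + (0.245) = 1.23 J.

1.23 J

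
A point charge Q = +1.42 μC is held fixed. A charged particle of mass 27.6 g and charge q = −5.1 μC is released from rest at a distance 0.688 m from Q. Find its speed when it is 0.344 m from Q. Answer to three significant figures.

2.62 m/s

Only the electrostatic force acts, so mechanical energy is conserved: ½mv² = U₁ − U₂ = kQq(1/r₁ − 1/r₂).
U₁ − U₂ = (8.99×10⁹ N·m²/C²)(1.42×10⁻⁶ C)(-5.10×10⁻⁶ C)(1/0.688 − 1/0.344) = 0.0946 J.
v = √(2·0.0946/0.0276) = 2.62 m/s.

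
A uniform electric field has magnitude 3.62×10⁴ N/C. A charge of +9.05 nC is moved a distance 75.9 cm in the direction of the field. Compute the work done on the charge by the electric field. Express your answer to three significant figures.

The potential change for a displacement 75.9 cm in the direction of the field is ΔV = −Ed = -2.75×10⁴ V.
W_field = −qΔV = 2.49×10⁻⁴ J.

2.49×10⁻⁴ J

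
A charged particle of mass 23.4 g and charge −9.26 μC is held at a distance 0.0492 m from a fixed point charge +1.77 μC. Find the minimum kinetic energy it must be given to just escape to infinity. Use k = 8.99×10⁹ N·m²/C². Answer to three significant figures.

2.99 J

To just escape, total mechanical energy must reach zero at infinity: ½mv²_min + U = 0, so ½mv²_min = −U = |kQq|/r.
|U| = |kQq|/r = (8.99×10⁹ N·m²/C²)(1.77×10⁻⁶)(9.26×10⁻⁶)/(0.0492) = 2.99 J.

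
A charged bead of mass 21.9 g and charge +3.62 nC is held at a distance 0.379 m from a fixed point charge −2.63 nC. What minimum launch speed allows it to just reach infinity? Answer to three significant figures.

4.54×10⁻³ m/s

To just escape, total mechanical energy must reach zero at infinity: ½mv²_min + U = 0, so ½mv²_min = −U = |kQq|/r.
|U| = |kQq|/r = (8.99×10⁹ N·m²/C²)(2.63×10⁻⁹)(3.62×10⁻⁹)/(0.379) = 2.26×10⁻⁷ J.
v_min = √(2|U|/m) = √(2·2.26×10⁻⁷/0.0219) = 4.54×10⁻³ m/s.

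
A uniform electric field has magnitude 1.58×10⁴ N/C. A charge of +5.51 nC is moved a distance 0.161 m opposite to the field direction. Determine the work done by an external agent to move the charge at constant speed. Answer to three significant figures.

The potential change for a displacement 0.161 m opposite to the field direction is ΔV = +Ed = 2540 V.
W_ext = qΔV = 1.40×10⁻⁵ J.

1.40×10⁻⁵ J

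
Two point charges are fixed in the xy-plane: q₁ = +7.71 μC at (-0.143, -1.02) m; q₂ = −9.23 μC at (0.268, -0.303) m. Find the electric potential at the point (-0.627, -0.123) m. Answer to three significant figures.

The total potential is the scalar sum of each charge's contribution, V = Σ kqᵢ/rᵢ.
Distances from the field point to each charge: r₁ = 1.02 m, r₂ = 0.913 m.
V = k[(7.71×10⁻⁶)/(1.02) + (-9.23×10⁻⁶)/(0.913)] = -2.29×10⁴ V.

-2.29×10⁴ V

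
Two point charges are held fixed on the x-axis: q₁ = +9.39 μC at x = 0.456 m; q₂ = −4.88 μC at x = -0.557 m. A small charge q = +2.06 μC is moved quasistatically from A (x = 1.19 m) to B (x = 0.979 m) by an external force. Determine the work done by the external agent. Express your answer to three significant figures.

For quasistatic motion the external work equals the change in potential energy: W_ext = qΔV = q(V_B − V_A).
At A: distances to the source charges are 0.734 m, 1.75 m; V_A = Σ kqᵢ/rᵢ = 8.99×10⁴ V.
At B: distances to the source charges are 0.523 m, 1.54 m; V_B = Σ kqᵢ/rᵢ = 1.33×10⁵ V.
ΔV = V_B − V_A = 4.29×10⁴ V.
W_ext = qΔV = (2.06×10⁻⁶ C)(4.29×10⁴ V) = 0.0885 J.

0.0885 J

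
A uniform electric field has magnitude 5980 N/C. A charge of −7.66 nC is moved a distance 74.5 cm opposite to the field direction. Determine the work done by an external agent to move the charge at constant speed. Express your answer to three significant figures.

The potential change for a displacement 74.5 cm opposite to the field direction is ΔV = +Ed = 4460 V.
W_ext = qΔV = -3.41×10⁻⁵ J.

-3.41×10⁻⁵ J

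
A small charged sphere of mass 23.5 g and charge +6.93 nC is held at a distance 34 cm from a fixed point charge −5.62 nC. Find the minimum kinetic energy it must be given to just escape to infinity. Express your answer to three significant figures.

1.03×10⁻⁶ J

To just escape, total mechanical energy must reach zero at infinity: ½mv²_min + U = 0, so ½mv²_min = −U = |kQq|/r.
|U| = |kQq|/r = (8.99×10⁹ N·m²/C²)(5.62×10⁻⁹)(6.93×10⁻⁹)/(0.340) = 1.03×10⁻⁶ J.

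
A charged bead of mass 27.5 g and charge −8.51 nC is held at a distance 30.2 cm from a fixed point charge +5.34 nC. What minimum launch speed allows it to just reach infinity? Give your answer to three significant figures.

9.92×10⁻³ m/s

To just escape, total mechanical energy must reach zero at infinity: ½mv²_min + U = 0, so ½mv²_min = −U = |kQq|/r.
|U| = |kQq|/r = (8.99×10⁹ N·m²/C²)(5.34×10⁻⁹)(8.51×10⁻⁹)/(0.302) = 1.35×10⁻⁶ J.
v_min = √(2|U|/m) = √(2·1.35×10⁻⁶/0.0275) = 9.92×10⁻³ m/s.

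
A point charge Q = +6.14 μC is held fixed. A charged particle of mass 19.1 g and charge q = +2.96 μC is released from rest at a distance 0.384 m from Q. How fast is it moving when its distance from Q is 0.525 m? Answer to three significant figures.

3.46 m/s

Only the electrostatic force acts, so mechanical energy is conserved: ½mv² = U₁ − U₂ = kQq(1/r₁ − 1/r₂).
U₁ − U₂ = (8.99×10⁹ N·m²/C²)(6.14×10⁻⁶ C)(2.96×10⁻⁶ C)(1/0.384 − 1/0.525) = 0.114 J.
v = √(2·0.114/0.0191) = 3.46 m/s.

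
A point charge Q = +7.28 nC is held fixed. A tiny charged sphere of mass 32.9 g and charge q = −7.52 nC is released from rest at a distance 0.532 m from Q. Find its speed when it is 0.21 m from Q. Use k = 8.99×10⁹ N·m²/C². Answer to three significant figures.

9.29×10⁻³ m/s

Only the electrostatic force acts, so mechanical energy is conserved: ½mv² = U₁ − U₂ = kQq(1/r₁ − 1/r₂).
U₁ − U₂ = (8.99×10⁹ N·m²/C²)(7.28×10⁻⁹ C)(-7.52×10⁻⁹ C)(1/0.532 − 1/0.210) = 1.42×10⁻⁶ J.
v = √(2·1.42×10⁻⁶/0.0329) = 9.29×10⁻³ m/s.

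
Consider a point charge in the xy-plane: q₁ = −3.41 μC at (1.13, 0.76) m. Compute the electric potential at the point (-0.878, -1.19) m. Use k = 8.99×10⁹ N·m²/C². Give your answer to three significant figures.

The total potential is the scalar sum of each charge's contribution, V = Σ kqᵢ/rᵢ.
Distances from the field point to each charge: r₁ = 2.80 m.
V = k[(-3.41×10⁻⁶)/(2.80)] = -1.10×10⁴ V.

-1.10×10⁴ V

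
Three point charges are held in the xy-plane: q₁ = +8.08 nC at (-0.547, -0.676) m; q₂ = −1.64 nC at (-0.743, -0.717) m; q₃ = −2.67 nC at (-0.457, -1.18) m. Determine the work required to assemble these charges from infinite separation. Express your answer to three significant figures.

The work to assemble the configuration equals its total potential energy, U = Σ kqᵢqⱼ/rᵢⱼ over all pairs.
Pair separations: r₁₂ = 0.200 m, r₁₃ = 0.512 m, r₂₃ = 0.544 m.
U = (-5.95×10⁻⁷) + (-3.79×10⁻⁷) + (7.23×10⁻⁸) = -9.01×10⁻⁷ J.

-9.01×10⁻⁷ J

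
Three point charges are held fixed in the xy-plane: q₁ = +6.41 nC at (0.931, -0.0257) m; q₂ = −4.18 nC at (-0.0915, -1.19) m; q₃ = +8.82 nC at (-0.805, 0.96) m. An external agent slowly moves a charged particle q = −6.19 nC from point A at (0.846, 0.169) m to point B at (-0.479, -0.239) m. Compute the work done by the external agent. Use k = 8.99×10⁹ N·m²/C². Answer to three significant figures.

For quasistatic motion the external work equals the change in potential energy: W_ext = qΔV = q(V_B − V_A).
At A: distances to the source charges are 0.212 m, 1.65 m, 1.83 m; V_A = Σ kqᵢ/rᵢ = 292 V.
At B: distances to the source charges are 1.43 m, 1.03 m, 1.24 m; V_B = Σ kqᵢ/rᵢ = 67.6 V.
ΔV = V_B − V_A = -224 V.
W_ext = qΔV = (-6.19×10⁻⁹ C)(-224 V) = 1.39×10⁻⁶ J.

1.39×10⁻⁶ J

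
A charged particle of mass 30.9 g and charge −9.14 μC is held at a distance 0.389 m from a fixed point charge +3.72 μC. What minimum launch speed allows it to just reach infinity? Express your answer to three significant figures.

To just escape, total mechanical energy must reach zero at infinity: ½mv²_min + U = 0, so ½mv²_min = −U = |kQq|/r.
|U| = |kQq|/r = (8.99×10⁹ N·m²/C²)(3.72×10⁻⁶)(9.14×10⁻⁶)/(0.389) = 0.786 J.
v_min = √(2|U|/m) = √(2·0.786/0.0309) = 7.13 m/s.

7.13 m/s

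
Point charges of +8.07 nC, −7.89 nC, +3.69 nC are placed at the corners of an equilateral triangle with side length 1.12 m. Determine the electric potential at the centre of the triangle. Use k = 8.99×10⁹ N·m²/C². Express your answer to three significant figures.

53.8 V

The total potential is the scalar sum of each charge's contribution, V = Σ kqᵢ/rᵢ.
The distance from each vertex to the centroid is a/√3 = 0.647 m.
V = k[(8.07×10⁻⁹)/(0.647) + (-7.89×10⁻⁹)/(0.647) + (3.69×10⁻⁹)/(0.647)] = 53.8 V.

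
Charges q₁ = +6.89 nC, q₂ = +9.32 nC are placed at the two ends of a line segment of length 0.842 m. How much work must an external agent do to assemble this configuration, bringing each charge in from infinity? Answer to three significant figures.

6.86×10⁻⁷ J

The assembly work is the sum of pairwise potential energies, U = Σ_{i<j} kqᵢqⱼ/rᵢⱼ.
The separation is r = 0.842 m.
U = (6.86×10⁻⁷) = 6.86×10⁻⁷ J.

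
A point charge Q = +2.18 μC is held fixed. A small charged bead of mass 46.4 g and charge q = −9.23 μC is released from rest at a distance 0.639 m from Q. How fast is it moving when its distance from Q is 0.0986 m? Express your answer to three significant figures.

Only the electrostatic force acts, so mechanical energy is conserved: ½mv² = U₁ − U₂ = kQq(1/r₁ − 1/r₂).
U₁ − U₂ = (8.99×10⁹ N·m²/C²)(2.18×10⁻⁶ C)(-9.23×10⁻⁶ C)(1/0.639 − 1/0.0986) = 1.55 J.
v = √(2·1.55/0.0464) = 8.18 m/s.

8.18 m/s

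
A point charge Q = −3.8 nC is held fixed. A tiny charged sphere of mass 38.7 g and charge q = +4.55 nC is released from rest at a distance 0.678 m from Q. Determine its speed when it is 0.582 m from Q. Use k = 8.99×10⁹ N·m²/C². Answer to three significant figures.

1.40×10⁻³ m/s

Only the electrostatic force acts, so mechanical energy is conserved: ½mv² = U₁ − U₂ = kQq(1/r₁ − 1/r₂).
U₁ − U₂ = (8.99×10⁹ N·m²/C²)(-3.80×10⁻⁹ C)(4.55×10⁻⁹ C)(1/0.678 − 1/0.582) = 3.78×10⁻⁸ J.
v = √(2·3.78×10⁻⁸/0.0387) = 1.40×10⁻³ m/s.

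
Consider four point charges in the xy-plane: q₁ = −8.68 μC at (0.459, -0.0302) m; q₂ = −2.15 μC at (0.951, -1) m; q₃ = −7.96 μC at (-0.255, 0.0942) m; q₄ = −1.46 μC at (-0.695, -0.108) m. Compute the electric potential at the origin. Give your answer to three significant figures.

Electric potential is a scalar, so the contributions from each charge add algebraically: V = Σ kqᵢ/rᵢ.
Distances from the field point to each charge: r₁ = 0.460 m, r₂ = 1.38 m, r₃ = 0.272 m, r₄ = 0.703 m.
V = k[(-8.68×10⁻⁶)/(0.460) + (-2.15×10⁻⁶)/(1.38) + (-7.96×10⁻⁶)/(0.272) + (-1.46×10⁻⁶)/(0.703)] = -4.66×10⁵ V.

-4.66×10⁵ V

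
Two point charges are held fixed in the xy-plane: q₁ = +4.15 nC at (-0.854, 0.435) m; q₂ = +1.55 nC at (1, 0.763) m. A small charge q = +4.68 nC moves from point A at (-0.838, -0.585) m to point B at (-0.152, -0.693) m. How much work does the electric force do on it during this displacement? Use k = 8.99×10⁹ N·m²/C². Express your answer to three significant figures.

The work done by the electric force is W_field = −ΔU = −q(V_B − V_A) = q(V_A − V_B).
At A: distances to the source charges are 1.02 m, 2.28 m; V_A = Σ kqᵢ/rᵢ = 42.7 V.
At B: distances to the source charges are 1.33 m, 1.86 m; V_B = Σ kqᵢ/rᵢ = 35.6 V.
ΔV = V_B − V_A = -7.10 V.
W_field = −qΔV = −(4.68×10⁻⁹ C)(-7.10 V) = 3.32×10⁻⁸ J.

3.32×10⁻⁸ J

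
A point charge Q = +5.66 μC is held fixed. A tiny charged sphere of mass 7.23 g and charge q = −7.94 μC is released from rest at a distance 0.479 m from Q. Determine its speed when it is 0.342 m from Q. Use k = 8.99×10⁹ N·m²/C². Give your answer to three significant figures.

Only the electrostatic force acts, so mechanical energy is conserved: ½mv² = U₁ − U₂ = kQq(1/r₁ − 1/r₂).
U₁ − U₂ = (8.99×10⁹ N·m²/C²)(5.66×10⁻⁶ C)(-7.94×10⁻⁶ C)(1/0.479 − 1/0.342) = 0.338 J.
v = √(2·0.338/7.23×10⁻³) = 9.67 m/s.

9.67 m/s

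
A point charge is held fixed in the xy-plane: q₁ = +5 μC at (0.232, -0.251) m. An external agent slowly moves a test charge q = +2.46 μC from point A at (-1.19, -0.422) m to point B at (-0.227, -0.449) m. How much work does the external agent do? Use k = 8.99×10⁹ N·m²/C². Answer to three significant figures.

0.144 J

For quasistatic motion the external work equals the change in potential energy: W_ext = qΔV = q(V_B − V_A).
At A: distance to the source charge is 1.43 m; V_A = kq₁/r = 3.14×10⁴ V.
At B: distance to the source charge is 0.500 m; V_B = kq₁/r = 8.99×10⁴ V.
ΔV = V_B − V_A = 5.85×10⁴ V.
W_ext = qΔV = (2.46×10⁻⁶ C)(5.85×10⁴ V) = 0.144 J.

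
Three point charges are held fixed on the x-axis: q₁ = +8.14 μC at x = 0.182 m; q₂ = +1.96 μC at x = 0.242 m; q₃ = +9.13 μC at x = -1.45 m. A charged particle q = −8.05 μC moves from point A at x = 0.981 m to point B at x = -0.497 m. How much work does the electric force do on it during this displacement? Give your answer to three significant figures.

0.552 J

The work done by the electric force is W_field = −ΔU = −q(V_B − V_A) = q(V_A − V_B).
At A: distances to the source charges are 0.799 m, 0.739 m, 2.43 m; V_A = Σ kqᵢ/rᵢ = 1.49×10⁵ V.
At B: distances to the source charges are 0.679 m, 0.739 m, 0.953 m; V_B = Σ kqᵢ/rᵢ = 2.18×10⁵ V.
ΔV = V_B − V_A = 6.85×10⁴ V.
W_field = −qΔV = −(-8.05×10⁻⁶ C)(6.85×10⁴ V) = 0.552 J.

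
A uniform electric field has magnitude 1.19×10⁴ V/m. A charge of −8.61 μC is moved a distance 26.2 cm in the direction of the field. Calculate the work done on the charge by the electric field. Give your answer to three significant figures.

-0.0268 J

The potential change for a displacement 26.2 cm in the direction of the field is ΔV = −Ed = -3120 V.
W_field = −qΔV = -0.0268 J.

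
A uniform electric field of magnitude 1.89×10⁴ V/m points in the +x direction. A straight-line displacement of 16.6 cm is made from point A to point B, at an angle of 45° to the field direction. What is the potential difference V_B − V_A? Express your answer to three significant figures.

Only the component of displacement along E changes the potential: ΔV = −E·d·cosθ.
ΔV = −(1.89×10⁴ V/m)(0.166 m)cos45° = -2220 V.

-2220 V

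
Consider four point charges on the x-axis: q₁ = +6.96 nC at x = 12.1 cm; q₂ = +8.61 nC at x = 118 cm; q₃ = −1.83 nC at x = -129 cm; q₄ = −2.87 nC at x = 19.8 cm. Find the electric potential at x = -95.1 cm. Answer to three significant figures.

23.7 V

Electric potential is a scalar, so the contributions from each charge add algebraically: V = Σ kqᵢ/rᵢ.
Distances from the field point to each charge: r₁ = 1.07 m, r₂ = 2.13 m, r₃ = 0.339 m, r₄ = 1.15 m.
V = k[(6.96×10⁻⁹)/(1.07) + (8.61×10⁻⁹)/(2.13) + (-1.83×10⁻⁹)/(0.339) + (-2.87×10⁻⁹)/(1.15)] = 23.7 V.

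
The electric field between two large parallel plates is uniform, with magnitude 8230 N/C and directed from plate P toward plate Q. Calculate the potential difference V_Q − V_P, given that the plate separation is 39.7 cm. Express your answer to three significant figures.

In a uniform field, potential decreases in the direction of E: ΔV = −E·d for a displacement d parallel to E.
Going from P to Q is a displacement of 39.7 cm along the field, so V_Q − V_P = −Ed = -3270 V.

-3270 V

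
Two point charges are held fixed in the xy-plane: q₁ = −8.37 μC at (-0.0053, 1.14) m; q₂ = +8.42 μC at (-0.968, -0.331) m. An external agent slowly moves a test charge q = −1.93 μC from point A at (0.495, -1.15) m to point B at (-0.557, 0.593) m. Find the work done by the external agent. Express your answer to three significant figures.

0.0676 J

For quasistatic motion the external work equals the change in potential energy: W_ext = qΔV = q(V_B − V_A).
At A: distances to the source charges are 2.34 m, 1.68 m; V_A = Σ kqᵢ/rᵢ = 1.30×10⁴ V.
At B: distances to the source charges are 0.777 m, 1.01 m; V_B = Σ kqᵢ/rᵢ = -2.20×10⁴ V.
ΔV = V_B − V_A = -3.50×10⁴ V.
W_ext = qΔV = (-1.93×10⁻⁶ C)(-3.50×10⁴ V) = 0.0676 J.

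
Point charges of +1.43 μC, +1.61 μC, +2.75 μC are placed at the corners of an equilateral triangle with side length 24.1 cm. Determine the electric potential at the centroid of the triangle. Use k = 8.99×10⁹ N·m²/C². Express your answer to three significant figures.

The total potential is the scalar sum of each charge's contribution, V = Σ kqᵢ/rᵢ.
The distance from each vertex to the centroid is a/√3 = 0.139 m.
V = k[(1.43×10⁻⁶)/(0.139) + (1.61×10⁻⁶)/(0.139) + (2.75×10⁻⁶)/(0.139)] = 3.74×10⁵ V.

3.74×10⁵ V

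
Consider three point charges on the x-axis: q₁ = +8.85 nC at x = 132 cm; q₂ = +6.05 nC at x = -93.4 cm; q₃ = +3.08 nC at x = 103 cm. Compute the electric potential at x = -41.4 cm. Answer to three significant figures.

170 V

The total potential is the scalar sum of each charge's contribution, V = Σ kqᵢ/rᵢ.
Distances from the field point to each charge: r₁ = 1.73 m, r₂ = 0.520 m, r₃ = 1.44 m.
V = k[(8.85×10⁻⁹)/(1.73) + (6.05×10⁻⁹)/(0.520) + (3.08×10⁻⁹)/(1.44)] = 170 V.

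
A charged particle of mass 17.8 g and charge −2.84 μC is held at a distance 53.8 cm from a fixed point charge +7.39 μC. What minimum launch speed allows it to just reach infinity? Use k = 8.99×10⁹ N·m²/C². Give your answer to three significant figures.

To just escape, total mechanical energy must reach zero at infinity: ½mv²_min + U = 0, so ½mv²_min = −U = |kQq|/r.
|U| = |kQq|/r = (8.99×10⁹ N·m²/C²)(7.39×10⁻⁶)(2.84×10⁻⁶)/(0.538) = 0.351 J.
v_min = √(2|U|/m) = √(2·0.351/0.0178) = 6.28 m/s.

6.28 m/s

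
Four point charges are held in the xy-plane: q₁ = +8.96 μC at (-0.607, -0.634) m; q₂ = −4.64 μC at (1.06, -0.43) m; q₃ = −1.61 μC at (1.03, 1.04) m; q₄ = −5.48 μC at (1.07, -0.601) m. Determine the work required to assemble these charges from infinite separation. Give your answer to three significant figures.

0.887 J

The assembly work is the sum of pairwise potential energies, U = Σ_{i<j} kqᵢqⱼ/rᵢⱼ.
Pair separations: r₁₂ = 1.68 m, r₁₃ = 2.34 m, r₁₄ = 1.68 m, r₂₃ = 1.47 m, r₂₄ = 0.171 m, r₃₄ = 1.64 m.
Summing all 6 pair terms gives U = 0.887 J.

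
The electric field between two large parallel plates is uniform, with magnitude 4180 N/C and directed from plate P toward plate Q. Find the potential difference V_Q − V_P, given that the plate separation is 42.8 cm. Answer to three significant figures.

In a uniform field, potential decreases in the direction of E: ΔV = −E·d for a displacement d parallel to E.
Going from P to Q is a displacement of 42.8 cm along the field, so V_Q − V_P = −Ed = -1790 V.

-1790 V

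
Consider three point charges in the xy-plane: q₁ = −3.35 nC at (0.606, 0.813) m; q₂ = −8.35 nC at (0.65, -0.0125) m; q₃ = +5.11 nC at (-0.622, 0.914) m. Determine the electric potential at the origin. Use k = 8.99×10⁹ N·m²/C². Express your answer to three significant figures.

-104 V

Electric potential is a scalar, so the contributions from each charge add algebraically: V = Σ kqᵢ/rᵢ.
Distances from the field point to each charge: r₁ = 1.01 m, r₂ = 0.650 m, r₃ = 1.11 m.
V = k[(-3.35×10⁻⁹)/(1.01) + (-8.35×10⁻⁹)/(0.650) + (5.11×10⁻⁹)/(1.11)] = -104 V.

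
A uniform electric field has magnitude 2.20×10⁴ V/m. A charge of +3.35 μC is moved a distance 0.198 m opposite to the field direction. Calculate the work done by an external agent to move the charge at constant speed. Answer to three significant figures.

The potential change for a displacement 0.198 m opposite to the field direction is ΔV = +Ed = 4360 V.
W_ext = qΔV = 0.0146 J.

0.0146 J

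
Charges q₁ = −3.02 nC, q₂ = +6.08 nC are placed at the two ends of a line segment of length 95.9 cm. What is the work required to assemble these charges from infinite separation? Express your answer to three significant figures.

-1.72×10⁻⁷ J

The work to assemble the configuration equals its total potential energy, U = Σ kqᵢqⱼ/rᵢⱼ over all pairs.
The separation is r = 0.959 m.
U = (-1.72×10⁻⁷) = -1.72×10⁻⁷ J.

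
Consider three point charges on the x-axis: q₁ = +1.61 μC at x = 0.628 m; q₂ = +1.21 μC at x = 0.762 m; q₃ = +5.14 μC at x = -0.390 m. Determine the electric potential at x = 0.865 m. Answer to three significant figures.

The total potential is the scalar sum of each charge's contribution, V = Σ kqᵢ/rᵢ.
Distances from the field point to each charge: r₁ = 0.237 m, r₂ = 0.103 m, r₃ = 1.25 m.
V = k[(1.61×10⁻⁶)/(0.237) + (1.21×10⁻⁶)/(0.103) + (5.14×10⁻⁶)/(1.25)] = 2.04×10⁵ V.

2.04×10⁵ V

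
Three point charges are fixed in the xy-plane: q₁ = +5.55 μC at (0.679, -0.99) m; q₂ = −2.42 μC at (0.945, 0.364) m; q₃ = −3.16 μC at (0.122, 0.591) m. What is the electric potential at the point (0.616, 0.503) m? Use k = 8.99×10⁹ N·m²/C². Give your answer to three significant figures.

-8.41×10⁴ V

Electric potential is a scalar, so the contributions from each charge add algebraically: V = Σ kqᵢ/rᵢ.
Distances from the field point to each charge: r₁ = 1.49 m, r₂ = 0.357 m, r₃ = 0.502 m.
V = k[(5.55×10⁻⁶)/(1.49) + (-2.42×10⁻⁶)/(0.357) + (-3.16×10⁻⁶)/(0.502)] = -8.41×10⁴ V.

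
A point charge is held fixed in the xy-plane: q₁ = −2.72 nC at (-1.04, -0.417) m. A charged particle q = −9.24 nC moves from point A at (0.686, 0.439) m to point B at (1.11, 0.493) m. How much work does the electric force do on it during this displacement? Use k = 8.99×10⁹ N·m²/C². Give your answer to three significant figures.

The work done by the electric force is W_field = −ΔU = −q(V_B − V_A) = q(V_A − V_B).
At A: distance to the source charge is 1.93 m; V_A = kq₁/r = -12.7 V.
At B: distance to the source charge is 2.33 m; V_B = kq₁/r = -10.5 V.
ΔV = V_B − V_A = 2.22 V.
W_field = −qΔV = −(-9.24×10⁻⁹ C)(2.22 V) = 2.05×10⁻⁸ J.

2.05×10⁻⁸ J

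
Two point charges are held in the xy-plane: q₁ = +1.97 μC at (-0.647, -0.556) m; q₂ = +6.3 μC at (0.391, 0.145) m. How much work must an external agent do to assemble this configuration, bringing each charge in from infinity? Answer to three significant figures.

0.0891 J

The assembly work is the sum of pairwise potential energies, U = Σ_{i<j} kqᵢqⱼ/rᵢⱼ.
Pair separations: r₁₂ = 1.25 m.
U = (0.0891) = 0.0891 J.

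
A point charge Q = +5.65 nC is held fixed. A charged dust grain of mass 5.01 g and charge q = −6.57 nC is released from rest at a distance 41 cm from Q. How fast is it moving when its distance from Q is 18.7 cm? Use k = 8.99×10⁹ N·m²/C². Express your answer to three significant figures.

Only the electrostatic force acts, so mechanical energy is conserved: ½mv² = U₁ − U₂ = kQq(1/r₁ − 1/r₂).
U₁ − U₂ = (8.99×10⁹ N·m²/C²)(5.65×10⁻⁹ C)(-6.57×10⁻⁹ C)(1/0.410 − 1/0.187) = 9.71×10⁻⁷ J.
v = √(2·9.71×10⁻⁷/5.01×10⁻³) = 0.0197 m/s.

0.0197 m/s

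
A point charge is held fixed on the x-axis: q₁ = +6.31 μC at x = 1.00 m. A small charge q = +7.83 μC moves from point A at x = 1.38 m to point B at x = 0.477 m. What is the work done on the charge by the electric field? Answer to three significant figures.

0.320 J

The work done by the electric force is W_field = −ΔU = −q(V_B − V_A) = q(V_A − V_B).
At A: distance to the source charge is 0.380 m; V_A = kq₁/r = 1.49×10⁵ V.
At B: distance to the source charge is 0.523 m; V_B = kq₁/r = 1.08×10⁵ V.
ΔV = V_B − V_A = -4.08×10⁴ V.
W_field = −qΔV = −(7.83×10⁻⁶ C)(-4.08×10⁴ V) = 0.320 J.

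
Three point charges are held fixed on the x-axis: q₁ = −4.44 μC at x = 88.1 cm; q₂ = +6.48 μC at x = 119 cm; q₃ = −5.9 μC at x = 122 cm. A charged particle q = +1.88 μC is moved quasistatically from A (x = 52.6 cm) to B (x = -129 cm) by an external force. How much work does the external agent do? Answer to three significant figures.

For quasistatic motion the external work equals the change in potential energy: W_ext = qΔV = q(V_B − V_A).
At A: distances to the source charges are 0.355 m, 0.664 m, 0.694 m; V_A = Σ kqᵢ/rᵢ = -1.01×10⁵ V.
At B: distances to the source charges are 2.17 m, 2.48 m, 2.51 m; V_B = Σ kqᵢ/rᵢ = -1.60×10⁴ V.
ΔV = V_B − V_A = 8.51×10⁴ V.
W_ext = qΔV = (1.88×10⁻⁶ C)(8.51×10⁴ V) = 0.160 J.

0.160 J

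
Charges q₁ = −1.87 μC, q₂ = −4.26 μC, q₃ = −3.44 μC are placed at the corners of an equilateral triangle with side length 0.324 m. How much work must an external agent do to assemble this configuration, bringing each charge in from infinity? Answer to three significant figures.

0.806 J

The work to assemble the configuration equals its total potential energy, U = Σ kqᵢqⱼ/rᵢⱼ over all pairs.
All three pair separations equal the side length, 0.324 m.
U = (0.221) + (0.178) + (0.407) = 0.806 J.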